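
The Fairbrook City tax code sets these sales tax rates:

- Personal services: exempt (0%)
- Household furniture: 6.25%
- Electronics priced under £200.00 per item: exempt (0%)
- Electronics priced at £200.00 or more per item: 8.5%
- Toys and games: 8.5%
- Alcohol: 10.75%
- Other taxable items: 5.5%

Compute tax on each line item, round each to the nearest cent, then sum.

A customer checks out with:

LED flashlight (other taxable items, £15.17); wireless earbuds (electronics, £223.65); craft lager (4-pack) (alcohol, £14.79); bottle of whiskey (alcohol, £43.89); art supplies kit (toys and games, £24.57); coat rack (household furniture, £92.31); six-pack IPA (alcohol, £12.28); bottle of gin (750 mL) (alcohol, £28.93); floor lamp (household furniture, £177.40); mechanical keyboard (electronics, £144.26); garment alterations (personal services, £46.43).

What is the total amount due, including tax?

£873.21

LED flashlight £15.17: other taxable items → 5.5% → £0.83
Wireless earbuds £223.65: electronics, £200.00 or more → 8.5% → £19.01
Craft lager (4-pack) £14.79: alcohol → 10.75% → £1.59
Bottle of whiskey £43.89: alcohol → 10.75% → £4.72
Art supplies kit £24.57: toys and games → 8.5% → £2.09
Coat rack £92.31: household furniture → 6.25% → £5.77
Six-pack IPA £12.28: alcohol → 10.75% → £1.32
Bottle of gin (750 mL) £28.93: alcohol → 10.75% → £3.11
Floor lamp £177.40: household furniture → 6.25% → £11.09
Mechanical keyboard £144.26: electronics, under £200.00 → 0% → £0.00
Garment alterations £46.43: personal services → 0% → £0.00
Subtotal = £823.68; tax = £49.53; total due = £873.21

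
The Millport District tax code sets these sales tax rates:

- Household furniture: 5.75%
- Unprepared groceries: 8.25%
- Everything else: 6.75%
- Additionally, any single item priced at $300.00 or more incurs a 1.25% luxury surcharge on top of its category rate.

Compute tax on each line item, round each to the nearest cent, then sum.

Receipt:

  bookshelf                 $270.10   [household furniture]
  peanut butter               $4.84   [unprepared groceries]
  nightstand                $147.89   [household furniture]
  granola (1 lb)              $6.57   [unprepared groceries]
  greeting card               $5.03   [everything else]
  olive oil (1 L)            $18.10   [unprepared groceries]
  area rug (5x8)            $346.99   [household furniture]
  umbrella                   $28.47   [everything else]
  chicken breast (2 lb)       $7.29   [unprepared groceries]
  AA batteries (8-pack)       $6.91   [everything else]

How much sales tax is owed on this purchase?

$54.08

Bookshelf $270.10: household furniture → 5.75% → $15.53
Peanut butter $4.84: unprepared groceries → 8.25% → $0.40
Nightstand $147.89: household furniture → 5.75% → $8.50
Granola (1 lb) $6.57: unprepared groceries → 8.25% → $0.54
Greeting card $5.03: everything else → 6.75% → $0.34
Olive oil (1 L) $18.10: unprepared groceries → 8.25% → $1.49
Area rug (5x8) $346.99: household furniture → 5.75% + 1.25% surcharge = 7% → $24.29
Umbrella $28.47: everything else → 6.75% → $1.92
Chicken breast (2 lb) $7.29: unprepared groceries → 8.25% → $0.60
AA batteries (8-pack) $6.91: everything else → 6.75% → $0.47
Total tax = $15.53 + $0.40 + $8.50 + $0.54 + $0.34 + $1.49 + $24.29 + $1.92 + $0.60 + $0.47 = $54.08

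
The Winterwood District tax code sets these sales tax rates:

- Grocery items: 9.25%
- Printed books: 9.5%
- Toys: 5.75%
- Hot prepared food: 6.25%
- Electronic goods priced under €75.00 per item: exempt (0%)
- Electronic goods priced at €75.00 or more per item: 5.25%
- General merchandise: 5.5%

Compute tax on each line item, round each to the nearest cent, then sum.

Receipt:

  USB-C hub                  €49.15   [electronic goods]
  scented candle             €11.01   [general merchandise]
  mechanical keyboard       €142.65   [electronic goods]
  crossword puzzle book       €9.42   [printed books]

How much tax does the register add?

€8.99

USB-C hub €49.15: electronic goods, under €75.00 → 0% → €0.00
Scented candle €11.01: general merchandise → 5.5% → €0.61
Mechanical keyboard €142.65: electronic goods, €75.00 or more → 5.25% → €7.49
Crossword puzzle book €9.42: printed books → 9.5% → €0.89
Total tax = €0.61 + €7.49 + €0.89 = €8.99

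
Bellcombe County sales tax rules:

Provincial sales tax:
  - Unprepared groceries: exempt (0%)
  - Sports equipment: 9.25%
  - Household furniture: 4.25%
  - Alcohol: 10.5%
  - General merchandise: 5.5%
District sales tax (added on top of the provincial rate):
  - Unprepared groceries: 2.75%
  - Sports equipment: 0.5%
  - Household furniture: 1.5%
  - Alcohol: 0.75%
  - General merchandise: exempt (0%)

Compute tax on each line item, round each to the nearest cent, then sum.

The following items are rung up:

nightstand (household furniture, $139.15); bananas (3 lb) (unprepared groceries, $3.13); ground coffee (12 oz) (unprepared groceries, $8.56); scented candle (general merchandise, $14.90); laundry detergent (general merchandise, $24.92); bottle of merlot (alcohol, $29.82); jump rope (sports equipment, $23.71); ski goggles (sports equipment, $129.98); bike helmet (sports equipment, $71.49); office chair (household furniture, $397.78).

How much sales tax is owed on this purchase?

Nightstand $139.15: household furniture → 4.25% + 1.5% district = 5.75% → $8.00
Bananas (3 lb) $3.13: unprepared groceries → 0% + 2.75% district = 2.75% → $0.09
Ground coffee (12 oz) $8.56: unprepared groceries → 0% + 2.75% district = 2.75% → $0.24
Scented candle $14.90: general merchandise → 5.5% + 0% district = 5.5% → $0.82
Laundry detergent $24.92: general merchandise → 5.5% + 0% district = 5.5% → $1.37
Bottle of merlot $29.82: alcohol → 10.5% + 0.75% district = 11.25% → $3.35
Jump rope $23.71: sports equipment → 9.25% + 0.5% district = 9.75% → $2.31
Ski goggles $129.98: sports equipment → 9.25% + 0.5% district = 9.75% → $12.67
Bike helmet $71.49: sports equipment → 9.25% + 0.5% district = 9.75% → $6.97
Office chair $397.78: household furniture → 4.25% + 1.5% district = 5.75% → $22.87
Total tax = $8.00 + $0.09 + $0.24 + $0.82 + $1.37 + $3.35 + $2.31 + $12.67 + $6.97 + $22.87 = $58.69

$58.69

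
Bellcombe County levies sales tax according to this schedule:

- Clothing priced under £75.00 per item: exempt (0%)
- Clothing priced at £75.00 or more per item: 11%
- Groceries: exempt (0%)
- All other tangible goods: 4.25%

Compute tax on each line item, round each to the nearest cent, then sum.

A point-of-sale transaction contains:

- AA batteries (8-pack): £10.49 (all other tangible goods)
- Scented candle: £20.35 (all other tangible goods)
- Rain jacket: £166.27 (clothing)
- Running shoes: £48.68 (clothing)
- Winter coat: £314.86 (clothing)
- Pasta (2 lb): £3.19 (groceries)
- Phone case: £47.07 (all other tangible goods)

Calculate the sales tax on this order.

£56.23

AA batteries (8-pack) £10.49: all other tangible goods → 4.25% → £0.45
Scented candle £20.35: all other tangible goods → 4.25% → £0.86
Rain jacket £166.27: clothing, £75.00 or more → 11% → £18.29
Running shoes £48.68: clothing, under £75.00 → 0% → £0.00
Winter coat £314.86: clothing, £75.00 or more → 11% → £34.63
Pasta (2 lb) £3.19: groceries → 0% → £0.00
Phone case £47.07: all other tangible goods → 4.25% → £2.00
Total tax = £0.45 + £0.86 + £18.29 + £34.63 + £2.00 = £56.23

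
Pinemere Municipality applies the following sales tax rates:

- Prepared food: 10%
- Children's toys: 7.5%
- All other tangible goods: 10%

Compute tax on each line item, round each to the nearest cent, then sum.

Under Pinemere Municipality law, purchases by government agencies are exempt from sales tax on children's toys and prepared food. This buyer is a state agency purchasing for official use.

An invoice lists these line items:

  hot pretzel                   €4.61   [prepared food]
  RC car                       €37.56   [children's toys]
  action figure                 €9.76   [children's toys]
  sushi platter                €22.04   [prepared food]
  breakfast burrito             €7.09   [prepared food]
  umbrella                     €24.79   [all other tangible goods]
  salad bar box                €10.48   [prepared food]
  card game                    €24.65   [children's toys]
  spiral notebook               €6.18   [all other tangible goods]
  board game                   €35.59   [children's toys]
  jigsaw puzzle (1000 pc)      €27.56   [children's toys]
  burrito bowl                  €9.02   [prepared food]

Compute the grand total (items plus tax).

Hot pretzel €4.61: prepared food, buyer-exempt → 0% → €0.00
RC car €37.56: children's toys, buyer-exempt → 0% → €0.00
Action figure €9.76: children's toys, buyer-exempt → 0% → €0.00
Sushi platter €22.04: prepared food, buyer-exempt → 0% → €0.00
Breakfast burrito €7.09: prepared food, buyer-exempt → 0% → €0.00
Umbrella €24.79: all other tangible goods → 10% → €2.48
Salad bar box €10.48: prepared food, buyer-exempt → 0% → €0.00
Card game €24.65: children's toys, buyer-exempt → 0% → €0.00
Spiral notebook €6.18: all other tangible goods → 10% → €0.62
Board game €35.59: children's toys, buyer-exempt → 0% → €0.00
Jigsaw puzzle (1000 pc) €27.56: children's toys, buyer-exempt → 0% → €0.00
Burrito bowl €9.02: prepared food, buyer-exempt → 0% → €0.00
Subtotal = €219.33; tax = €3.10; total due = €222.43

€222.43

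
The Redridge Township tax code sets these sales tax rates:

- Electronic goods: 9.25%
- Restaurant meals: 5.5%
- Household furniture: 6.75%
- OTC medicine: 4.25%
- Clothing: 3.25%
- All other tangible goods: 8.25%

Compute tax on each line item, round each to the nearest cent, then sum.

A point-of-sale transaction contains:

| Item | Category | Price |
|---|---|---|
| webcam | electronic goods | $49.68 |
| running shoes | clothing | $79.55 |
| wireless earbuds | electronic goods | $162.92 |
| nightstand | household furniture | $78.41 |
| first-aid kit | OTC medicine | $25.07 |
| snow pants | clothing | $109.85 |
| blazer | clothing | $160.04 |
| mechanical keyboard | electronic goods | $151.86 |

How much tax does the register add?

Webcam $49.68: electronic goods → 9.25% → $4.60
Running shoes $79.55: clothing → 3.25% → $2.59
Wireless earbuds $162.92: electronic goods → 9.25% → $15.07
Nightstand $78.41: household furniture → 6.75% → $5.29
First-aid kit $25.07: OTC medicine → 4.25% → $1.07
Snow pants $109.85: clothing → 3.25% → $3.57
Blazer $160.04: clothing → 3.25% → $5.20
Mechanical keyboard $151.86: electronic goods → 9.25% → $14.05
Total tax = $4.60 + $2.59 + $15.07 + $5.29 + $1.07 + $3.57 + $5.20 + $14.05 = $51.44

$51.44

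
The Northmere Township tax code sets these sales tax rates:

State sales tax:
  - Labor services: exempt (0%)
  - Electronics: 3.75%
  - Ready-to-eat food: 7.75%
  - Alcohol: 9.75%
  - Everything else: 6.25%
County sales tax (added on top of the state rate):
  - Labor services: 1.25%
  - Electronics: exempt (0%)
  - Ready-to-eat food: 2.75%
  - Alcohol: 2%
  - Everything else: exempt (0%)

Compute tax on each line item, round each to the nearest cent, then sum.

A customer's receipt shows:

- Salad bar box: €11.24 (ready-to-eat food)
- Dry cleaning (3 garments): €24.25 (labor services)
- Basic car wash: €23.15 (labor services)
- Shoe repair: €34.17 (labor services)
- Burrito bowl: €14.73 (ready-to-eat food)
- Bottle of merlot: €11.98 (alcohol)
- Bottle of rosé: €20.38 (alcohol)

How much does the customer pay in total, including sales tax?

Salad bar box €11.24: ready-to-eat food → 7.75% + 2.75% county = 10.5% → €1.18
Dry cleaning (3 garments) €24.25: labor services → 0% + 1.25% county = 1.25% → €0.30
Basic car wash €23.15: labor services → 0% + 1.25% county = 1.25% → €0.29
Shoe repair €34.17: labor services → 0% + 1.25% county = 1.25% → €0.43
Burrito bowl €14.73: ready-to-eat food → 7.75% + 2.75% county = 10.5% → €1.55
Bottle of merlot €11.98: alcohol → 9.75% + 2% county = 11.75% → €1.41
Bottle of rosé €20.38: alcohol → 9.75% + 2% county = 11.75% → €2.39
Subtotal = €139.90; tax = €7.55; total due = €147.45

€147.45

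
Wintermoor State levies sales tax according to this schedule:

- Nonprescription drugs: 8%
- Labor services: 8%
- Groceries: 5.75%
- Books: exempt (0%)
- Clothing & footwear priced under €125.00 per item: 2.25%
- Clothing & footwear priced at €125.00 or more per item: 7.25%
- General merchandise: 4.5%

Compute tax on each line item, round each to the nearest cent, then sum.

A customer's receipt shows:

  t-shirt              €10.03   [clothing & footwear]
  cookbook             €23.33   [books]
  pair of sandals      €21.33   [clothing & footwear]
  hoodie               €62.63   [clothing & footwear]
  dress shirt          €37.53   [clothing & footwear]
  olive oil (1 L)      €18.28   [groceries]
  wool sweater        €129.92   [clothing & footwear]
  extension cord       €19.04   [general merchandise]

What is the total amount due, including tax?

T-shirt €10.03: clothing & footwear, under €125.00 → 2.25% → €0.23
Cookbook €23.33: books → 0% → €0.00
Pair of sandals €21.33: clothing & footwear, under €125.00 → 2.25% → €0.48
Hoodie €62.63: clothing & footwear, under €125.00 → 2.25% → €1.41
Dress shirt €37.53: clothing & footwear, under €125.00 → 2.25% → €0.84
Olive oil (1 L) €18.28: groceries → 5.75% → €1.05
Wool sweater €129.92: clothing & footwear, €125.00 or more → 7.25% → €9.42
Extension cord €19.04: general merchandise → 4.5% → €0.86
Subtotal = €322.09; tax = €14.29; total due = €336.38

€336.38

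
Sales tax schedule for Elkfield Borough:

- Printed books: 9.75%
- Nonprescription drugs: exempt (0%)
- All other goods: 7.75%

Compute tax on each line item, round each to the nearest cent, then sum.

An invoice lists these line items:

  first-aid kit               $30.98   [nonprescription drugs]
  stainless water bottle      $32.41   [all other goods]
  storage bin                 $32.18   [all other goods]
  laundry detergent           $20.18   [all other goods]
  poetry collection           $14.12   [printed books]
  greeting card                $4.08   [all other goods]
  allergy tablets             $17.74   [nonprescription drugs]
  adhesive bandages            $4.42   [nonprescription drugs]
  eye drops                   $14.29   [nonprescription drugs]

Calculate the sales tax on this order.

$8.26

First-aid kit $30.98: nonprescription drugs → 0% → $0.00
Stainless water bottle $32.41: all other goods → 7.75% → $2.51
Storage bin $32.18: all other goods → 7.75% → $2.49
Laundry detergent $20.18: all other goods → 7.75% → $1.56
Poetry collection $14.12: printed books → 9.75% → $1.38
Greeting card $4.08: all other goods → 7.75% → $0.32
Allergy tablets $17.74: nonprescription drugs → 0% → $0.00
Adhesive bandages $4.42: nonprescription drugs → 0% → $0.00
Eye drops $14.29: nonprescription drugs → 0% → $0.00
Total tax = $2.51 + $2.49 + $1.56 + $1.38 + $0.32 = $8.26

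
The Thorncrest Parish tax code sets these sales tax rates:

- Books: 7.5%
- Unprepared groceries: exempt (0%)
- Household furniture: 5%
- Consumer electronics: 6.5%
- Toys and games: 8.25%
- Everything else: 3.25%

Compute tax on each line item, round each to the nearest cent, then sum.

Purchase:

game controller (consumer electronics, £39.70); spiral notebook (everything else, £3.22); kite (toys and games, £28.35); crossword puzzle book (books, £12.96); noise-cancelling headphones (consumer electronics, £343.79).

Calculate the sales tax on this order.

£28.34

Game controller £39.70: consumer electronics → 6.5% → £2.58
Spiral notebook £3.22: everything else → 3.25% → £0.10
Kite £28.35: toys and games → 8.25% → £2.34
Crossword puzzle book £12.96: books → 7.5% → £0.97
Noise-cancelling headphones £343.79: consumer electronics → 6.5% → £22.35
Total tax = £2.58 + £0.10 + £2.34 + £0.97 + £22.35 = £28.34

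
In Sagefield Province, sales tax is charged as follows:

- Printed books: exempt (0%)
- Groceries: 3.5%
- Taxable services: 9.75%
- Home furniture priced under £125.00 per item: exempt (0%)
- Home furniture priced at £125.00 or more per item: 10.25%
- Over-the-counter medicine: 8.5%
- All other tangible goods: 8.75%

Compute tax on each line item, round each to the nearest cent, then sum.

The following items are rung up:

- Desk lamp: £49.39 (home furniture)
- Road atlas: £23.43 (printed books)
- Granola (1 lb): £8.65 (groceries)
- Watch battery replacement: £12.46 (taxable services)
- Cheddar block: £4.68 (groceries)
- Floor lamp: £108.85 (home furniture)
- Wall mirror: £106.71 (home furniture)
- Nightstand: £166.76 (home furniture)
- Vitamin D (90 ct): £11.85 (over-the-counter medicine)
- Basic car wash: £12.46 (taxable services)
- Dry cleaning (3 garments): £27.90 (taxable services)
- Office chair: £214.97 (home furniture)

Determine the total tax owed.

£45.73

Desk lamp £49.39: home furniture, under £125.00 → 0% → £0.00
Road atlas £23.43: printed books → 0% → £0.00
Granola (1 lb) £8.65: groceries → 3.5% → £0.30
Watch battery replacement £12.46: taxable services → 9.75% → £1.21
Cheddar block £4.68: groceries → 3.5% → £0.16
Floor lamp £108.85: home furniture, under £125.00 → 0% → £0.00
Wall mirror £106.71: home furniture, under £125.00 → 0% → £0.00
Nightstand £166.76: home furniture, £125.00 or more → 10.25% → £17.09
Vitamin D (90 ct) £11.85: over-the-counter medicine → 8.5% → £1.01
Basic car wash £12.46: taxable services → 9.75% → £1.21
Dry cleaning (3 garments) £27.90: taxable services → 9.75% → £2.72
Office chair £214.97: home furniture, £125.00 or more → 10.25% → £22.03
Total tax = £0.30 + £1.21 + £0.16 + £17.09 + £1.01 + £1.21 + £2.72 + £22.03 = £45.73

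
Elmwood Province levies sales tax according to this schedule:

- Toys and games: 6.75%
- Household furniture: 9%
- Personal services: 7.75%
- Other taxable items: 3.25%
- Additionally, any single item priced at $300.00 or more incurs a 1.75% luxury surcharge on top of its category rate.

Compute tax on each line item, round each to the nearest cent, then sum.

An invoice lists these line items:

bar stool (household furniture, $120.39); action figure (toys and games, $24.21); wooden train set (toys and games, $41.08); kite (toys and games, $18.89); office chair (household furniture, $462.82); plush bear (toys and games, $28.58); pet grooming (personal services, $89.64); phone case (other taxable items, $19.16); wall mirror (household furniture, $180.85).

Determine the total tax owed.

Bar stool $120.39: household furniture → 9% → $10.84
Action figure $24.21: toys and games → 6.75% → $1.63
Wooden train set $41.08: toys and games → 6.75% → $2.77
Kite $18.89: toys and games → 6.75% → $1.28
Office chair $462.82: household furniture → 9% + 1.75% surcharge = 10.75% → $49.75
Plush bear $28.58: toys and games → 6.75% → $1.93
Pet grooming $89.64: personal services → 7.75% → $6.95
Phone case $19.16: other taxable items → 3.25% → $0.62
Wall mirror $180.85: household furniture → 9% → $16.28
Total tax = $10.84 + $1.63 + $2.77 + $1.28 + $49.75 + $1.93 + $6.95 + $0.62 + $16.28 = $92.05

$92.05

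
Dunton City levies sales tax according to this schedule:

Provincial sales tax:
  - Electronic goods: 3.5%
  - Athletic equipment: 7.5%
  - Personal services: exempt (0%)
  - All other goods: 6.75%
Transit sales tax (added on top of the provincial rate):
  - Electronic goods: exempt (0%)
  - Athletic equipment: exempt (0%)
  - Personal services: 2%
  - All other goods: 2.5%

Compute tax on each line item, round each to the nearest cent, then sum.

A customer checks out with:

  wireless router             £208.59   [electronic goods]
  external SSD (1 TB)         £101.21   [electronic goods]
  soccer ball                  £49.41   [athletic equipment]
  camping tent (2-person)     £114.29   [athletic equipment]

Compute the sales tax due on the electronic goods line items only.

£10.84

Wireless router £208.59: electronic goods → 3.5% + 0% transit = 3.5% → £7.30
External SSD (1 TB) £101.21: electronic goods → 3.5% + 0% transit = 3.5% → £3.54
Tax on electronic goods = £7.30 + £3.54 = £10.84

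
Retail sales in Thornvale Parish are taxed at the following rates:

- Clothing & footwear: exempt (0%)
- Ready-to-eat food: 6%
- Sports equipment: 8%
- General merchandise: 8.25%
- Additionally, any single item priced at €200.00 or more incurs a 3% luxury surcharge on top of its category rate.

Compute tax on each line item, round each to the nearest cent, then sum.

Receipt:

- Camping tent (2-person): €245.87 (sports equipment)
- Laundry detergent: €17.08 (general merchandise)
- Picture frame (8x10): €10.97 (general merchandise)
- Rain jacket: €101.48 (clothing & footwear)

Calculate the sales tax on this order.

Camping tent (2-person) €245.87: sports equipment → 8% + 3% surcharge = 11% → €27.05
Laundry detergent €17.08: general merchandise → 8.25% → €1.41
Picture frame (8x10) €10.97: general merchandise → 8.25% → €0.91
Rain jacket €101.48: clothing & footwear → 0% → €0.00
Total tax = €27.05 + €1.41 + €0.91 = €29.37

€29.37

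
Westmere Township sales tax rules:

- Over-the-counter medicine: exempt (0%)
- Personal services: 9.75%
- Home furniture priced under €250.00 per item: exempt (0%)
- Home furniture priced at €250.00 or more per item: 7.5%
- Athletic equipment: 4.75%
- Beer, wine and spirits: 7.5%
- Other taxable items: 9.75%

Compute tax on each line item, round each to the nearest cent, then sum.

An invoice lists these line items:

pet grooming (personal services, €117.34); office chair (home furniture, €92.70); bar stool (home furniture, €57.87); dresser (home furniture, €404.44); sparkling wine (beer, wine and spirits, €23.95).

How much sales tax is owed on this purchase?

€43.57

Pet grooming €117.34: personal services → 9.75% → €11.44
Office chair €92.70: home furniture, under €250.00 → 0% → €0.00
Bar stool €57.87: home furniture, under €250.00 → 0% → €0.00
Dresser €404.44: home furniture, €250.00 or more → 7.5% → €30.33
Sparkling wine €23.95: beer, wine and spirits → 7.5% → €1.80
Total tax = €11.44 + €30.33 + €1.80 = €43.57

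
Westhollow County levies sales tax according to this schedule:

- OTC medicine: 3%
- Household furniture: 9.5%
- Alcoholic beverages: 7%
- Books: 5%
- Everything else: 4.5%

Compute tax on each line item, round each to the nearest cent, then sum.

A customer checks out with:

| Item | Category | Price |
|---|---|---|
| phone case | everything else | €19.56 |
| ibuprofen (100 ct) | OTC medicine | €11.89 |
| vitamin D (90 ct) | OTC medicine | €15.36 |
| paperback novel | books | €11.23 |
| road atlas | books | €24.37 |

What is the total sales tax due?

€3.48

Phone case €19.56: everything else → 4.5% → €0.88
Ibuprofen (100 ct) €11.89: OTC medicine → 3% → €0.36
Vitamin D (90 ct) €15.36: OTC medicine → 3% → €0.46
Paperback novel €11.23: books → 5% → €0.56
Road atlas €24.37: books → 5% → €1.22
Total tax = €0.88 + €0.36 + €0.46 + €0.56 + €1.22 = €3.48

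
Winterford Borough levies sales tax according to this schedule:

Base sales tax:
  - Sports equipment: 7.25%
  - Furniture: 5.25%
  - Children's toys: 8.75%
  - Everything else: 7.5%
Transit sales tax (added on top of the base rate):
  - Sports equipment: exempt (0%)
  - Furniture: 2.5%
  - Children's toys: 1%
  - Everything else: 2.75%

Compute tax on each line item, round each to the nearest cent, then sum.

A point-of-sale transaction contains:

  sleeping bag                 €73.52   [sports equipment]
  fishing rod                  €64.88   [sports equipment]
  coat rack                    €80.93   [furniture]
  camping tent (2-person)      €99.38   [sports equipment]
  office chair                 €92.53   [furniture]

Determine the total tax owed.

€30.68

Sleeping bag €73.52: sports equipment → 7.25% + 0% transit = 7.25% → €5.33
Fishing rod €64.88: sports equipment → 7.25% + 0% transit = 7.25% → €4.70
Coat rack €80.93: furniture → 5.25% + 2.5% transit = 7.75% → €6.27
Camping tent (2-person) €99.38: sports equipment → 7.25% + 0% transit = 7.25% → €7.21
Office chair €92.53: furniture → 5.25% + 2.5% transit = 7.75% → €7.17
Total tax = €5.33 + €4.70 + €6.27 + €7.21 + €7.17 = €30.68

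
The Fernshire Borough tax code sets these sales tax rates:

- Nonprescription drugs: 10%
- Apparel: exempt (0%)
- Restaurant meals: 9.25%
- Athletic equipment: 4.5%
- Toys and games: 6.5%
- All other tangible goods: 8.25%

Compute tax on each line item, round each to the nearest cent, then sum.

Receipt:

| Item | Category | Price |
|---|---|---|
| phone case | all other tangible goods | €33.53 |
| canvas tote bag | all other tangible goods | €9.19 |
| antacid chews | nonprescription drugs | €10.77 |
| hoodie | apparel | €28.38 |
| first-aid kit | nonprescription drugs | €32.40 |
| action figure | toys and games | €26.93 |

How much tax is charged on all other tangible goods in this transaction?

Phone case €33.53: all other tangible goods → 8.25% → €2.77
Canvas tote bag €9.19: all other tangible goods → 8.25% → €0.76
Tax on all other tangible goods = €2.77 + €0.76 = €3.53

€3.53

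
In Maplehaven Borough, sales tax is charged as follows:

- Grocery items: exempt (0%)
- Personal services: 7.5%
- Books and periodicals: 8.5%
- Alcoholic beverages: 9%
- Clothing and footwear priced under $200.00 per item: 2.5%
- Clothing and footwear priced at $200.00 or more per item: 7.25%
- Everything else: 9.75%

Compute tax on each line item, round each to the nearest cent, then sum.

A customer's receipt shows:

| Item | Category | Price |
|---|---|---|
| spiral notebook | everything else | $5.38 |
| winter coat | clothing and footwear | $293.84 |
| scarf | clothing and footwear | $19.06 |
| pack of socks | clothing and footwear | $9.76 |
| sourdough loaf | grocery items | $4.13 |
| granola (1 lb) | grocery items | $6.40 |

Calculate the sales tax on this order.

Spiral notebook $5.38: everything else → 9.75% → $0.52
Winter coat $293.84: clothing and footwear, $200.00 or more → 7.25% → $21.30
Scarf $19.06: clothing and footwear, under $200.00 → 2.5% → $0.48
Pack of socks $9.76: clothing and footwear, under $200.00 → 2.5% → $0.24
Sourdough loaf $4.13: grocery items → 0% → $0.00
Granola (1 lb) $6.40: grocery items → 0% → $0.00
Total tax = $0.52 + $21.30 + $0.48 + $0.24 = $22.54

$22.54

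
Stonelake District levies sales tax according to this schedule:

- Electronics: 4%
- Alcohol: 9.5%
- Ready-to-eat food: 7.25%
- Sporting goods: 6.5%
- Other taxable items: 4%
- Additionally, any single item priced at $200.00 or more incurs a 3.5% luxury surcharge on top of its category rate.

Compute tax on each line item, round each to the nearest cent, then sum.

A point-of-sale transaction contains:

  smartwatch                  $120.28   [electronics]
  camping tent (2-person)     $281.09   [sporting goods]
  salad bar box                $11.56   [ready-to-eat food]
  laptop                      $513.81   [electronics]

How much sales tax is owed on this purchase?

$72.30

Smartwatch $120.28: electronics → 4% → $4.81
Camping tent (2-person) $281.09: sporting goods → 6.5% + 3.5% surcharge = 10% → $28.11
Salad bar box $11.56: ready-to-eat food → 7.25% → $0.84
Laptop $513.81: electronics → 4% + 3.5% surcharge = 7.5% → $38.54
Total tax = $4.81 + $28.11 + $0.84 + $38.54 = $72.30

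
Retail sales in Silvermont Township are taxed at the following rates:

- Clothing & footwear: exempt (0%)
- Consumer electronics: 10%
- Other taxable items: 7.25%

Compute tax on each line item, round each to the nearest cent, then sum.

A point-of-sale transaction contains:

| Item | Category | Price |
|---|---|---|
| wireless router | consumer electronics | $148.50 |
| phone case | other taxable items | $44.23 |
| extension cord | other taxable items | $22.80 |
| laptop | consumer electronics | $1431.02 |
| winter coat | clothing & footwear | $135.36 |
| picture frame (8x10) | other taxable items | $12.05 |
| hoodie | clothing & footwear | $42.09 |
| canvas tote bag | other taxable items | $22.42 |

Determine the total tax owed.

$165.31

Wireless router $148.50: consumer electronics → 10% → $14.85
Phone case $44.23: other taxable items → 7.25% → $3.21
Extension cord $22.80: other taxable items → 7.25% → $1.65
Laptop $1431.02: consumer electronics → 10% → $143.10
Winter coat $135.36: clothing & footwear → 0% → $0.00
Picture frame (8x10) $12.05: other taxable items → 7.25% → $0.87
Hoodie $42.09: clothing & footwear → 0% → $0.00
Canvas tote bag $22.42: other taxable items → 7.25% → $1.63
Total tax = $14.85 + $3.21 + $1.65 + $143.10 + $0.87 + $1.63 = $165.31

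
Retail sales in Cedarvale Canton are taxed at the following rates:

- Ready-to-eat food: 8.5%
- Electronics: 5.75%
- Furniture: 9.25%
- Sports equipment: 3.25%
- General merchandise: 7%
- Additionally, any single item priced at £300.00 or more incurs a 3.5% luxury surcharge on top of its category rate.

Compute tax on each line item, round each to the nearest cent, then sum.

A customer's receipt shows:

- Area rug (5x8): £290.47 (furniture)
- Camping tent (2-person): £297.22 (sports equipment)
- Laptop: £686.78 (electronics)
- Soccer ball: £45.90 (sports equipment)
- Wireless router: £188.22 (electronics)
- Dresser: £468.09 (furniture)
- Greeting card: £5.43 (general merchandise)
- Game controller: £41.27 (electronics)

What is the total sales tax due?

£174.80

Area rug (5x8) £290.47: furniture → 9.25% → £26.87
Camping tent (2-person) £297.22: sports equipment → 3.25% → £9.66
Laptop £686.78: electronics → 5.75% + 3.5% surcharge = 9.25% → £63.53
Soccer ball £45.90: sports equipment → 3.25% → £1.49
Wireless router £188.22: electronics → 5.75% → £10.82
Dresser £468.09: furniture → 9.25% + 3.5% surcharge = 12.75% → £59.68
Greeting card £5.43: general merchandise → 7% → £0.38
Game controller £41.27: electronics → 5.75% → £2.37
Total tax = £26.87 + £9.66 + £63.53 + £1.49 + £10.82 + £59.68 + £0.38 + £2.37 = £174.80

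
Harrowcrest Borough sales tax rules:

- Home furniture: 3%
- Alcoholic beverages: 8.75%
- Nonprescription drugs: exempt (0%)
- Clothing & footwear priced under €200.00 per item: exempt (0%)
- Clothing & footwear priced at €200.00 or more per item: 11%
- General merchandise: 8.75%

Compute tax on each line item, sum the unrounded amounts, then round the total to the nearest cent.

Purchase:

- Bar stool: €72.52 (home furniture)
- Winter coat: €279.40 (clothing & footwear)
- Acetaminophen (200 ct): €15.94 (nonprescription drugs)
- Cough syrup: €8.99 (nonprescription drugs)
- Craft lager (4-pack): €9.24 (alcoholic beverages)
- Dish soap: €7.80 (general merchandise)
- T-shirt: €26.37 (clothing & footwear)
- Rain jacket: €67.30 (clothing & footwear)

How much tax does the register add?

Bar stool €72.52: home furniture → 3% → €2.1756
Winter coat €279.40: clothing & footwear, €200.00 or more → 11% → €30.734
Acetaminophen (200 ct) €15.94: nonprescription drugs → 0% → €0.00
Cough syrup €8.99: nonprescription drugs → 0% → €0.00
Craft lager (4-pack) €9.24: alcoholic beverages → 8.75% → €0.8085
Dish soap €7.80: general merchandise → 8.75% → €0.6825
T-shirt €26.37: clothing & footwear, under €200.00 → 0% → €0.00
Rain jacket €67.30: clothing & footwear, under €200.00 → 0% → €0.00
Unrounded tax sum = €34.4006 → €34.40

€34.40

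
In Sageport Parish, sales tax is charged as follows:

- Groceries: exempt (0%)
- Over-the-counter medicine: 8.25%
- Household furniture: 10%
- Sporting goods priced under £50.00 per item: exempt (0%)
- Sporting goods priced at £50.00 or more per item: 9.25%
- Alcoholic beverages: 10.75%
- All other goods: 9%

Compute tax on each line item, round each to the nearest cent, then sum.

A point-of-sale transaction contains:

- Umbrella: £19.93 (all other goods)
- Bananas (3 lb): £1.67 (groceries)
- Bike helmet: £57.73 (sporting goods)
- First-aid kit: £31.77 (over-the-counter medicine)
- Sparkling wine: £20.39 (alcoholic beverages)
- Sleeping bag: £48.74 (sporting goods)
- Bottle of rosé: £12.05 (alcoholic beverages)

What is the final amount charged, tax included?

£205.52

Umbrella £19.93: all other goods → 9% → £1.79
Bananas (3 lb) £1.67: groceries → 0% → £0.00
Bike helmet £57.73: sporting goods, £50.00 or more → 9.25% → £5.34
First-aid kit £31.77: over-the-counter medicine → 8.25% → £2.62
Sparkling wine £20.39: alcoholic beverages → 10.75% → £2.19
Sleeping bag £48.74: sporting goods, under £50.00 → 0% → £0.00
Bottle of rosé £12.05: alcoholic beverages → 10.75% → £1.30
Subtotal = £192.28; tax = £13.24; total due = £205.52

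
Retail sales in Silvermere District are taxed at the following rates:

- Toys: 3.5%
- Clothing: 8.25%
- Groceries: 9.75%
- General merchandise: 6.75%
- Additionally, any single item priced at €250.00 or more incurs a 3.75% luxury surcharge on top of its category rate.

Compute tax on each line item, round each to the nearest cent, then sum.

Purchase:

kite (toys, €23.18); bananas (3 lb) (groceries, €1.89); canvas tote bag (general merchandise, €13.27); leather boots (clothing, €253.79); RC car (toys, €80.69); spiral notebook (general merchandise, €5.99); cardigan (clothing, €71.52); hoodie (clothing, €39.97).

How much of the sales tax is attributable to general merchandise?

Canvas tote bag €13.27: general merchandise → 6.75% → €0.90
Spiral notebook €5.99: general merchandise → 6.75% → €0.40
Tax on general merchandise = €0.90 + €0.40 = €1.30

€1.30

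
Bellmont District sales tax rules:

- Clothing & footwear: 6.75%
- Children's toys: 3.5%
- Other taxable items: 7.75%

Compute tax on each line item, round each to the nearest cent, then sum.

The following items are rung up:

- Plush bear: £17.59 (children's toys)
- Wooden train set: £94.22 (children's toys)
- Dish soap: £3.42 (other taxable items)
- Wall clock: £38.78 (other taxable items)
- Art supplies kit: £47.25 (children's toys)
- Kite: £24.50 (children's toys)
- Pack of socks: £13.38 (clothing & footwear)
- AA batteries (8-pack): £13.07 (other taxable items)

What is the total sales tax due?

£11.62

Plush bear £17.59: children's toys → 3.5% → £0.62
Wooden train set £94.22: children's toys → 3.5% → £3.30
Dish soap £3.42: other taxable items → 7.75% → £0.27
Wall clock £38.78: other taxable items → 7.75% → £3.01
Art supplies kit £47.25: children's toys → 3.5% → £1.65
Kite £24.50: children's toys → 3.5% → £0.86
Pack of socks £13.38: clothing & footwear → 6.75% → £0.90
AA batteries (8-pack) £13.07: other taxable items → 7.75% → £1.01
Total tax = £0.62 + £3.30 + £0.27 + £3.01 + £1.65 + £0.86 + £0.90 + £1.01 = £11.62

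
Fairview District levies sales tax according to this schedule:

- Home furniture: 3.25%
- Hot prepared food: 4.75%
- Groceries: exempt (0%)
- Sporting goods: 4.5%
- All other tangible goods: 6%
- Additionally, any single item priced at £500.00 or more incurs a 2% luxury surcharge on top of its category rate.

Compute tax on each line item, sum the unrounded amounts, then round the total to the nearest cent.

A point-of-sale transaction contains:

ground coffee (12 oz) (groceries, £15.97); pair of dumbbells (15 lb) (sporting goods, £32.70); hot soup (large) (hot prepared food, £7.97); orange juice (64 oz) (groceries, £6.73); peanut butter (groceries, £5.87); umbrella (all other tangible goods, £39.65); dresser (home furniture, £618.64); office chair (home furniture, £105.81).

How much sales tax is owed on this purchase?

Ground coffee (12 oz) £15.97: groceries → 0% → £0.00
Pair of dumbbells (15 lb) £32.70: sporting goods → 4.5% → £1.4715
Hot soup (large) £7.97: hot prepared food → 4.75% → £0.378575
Orange juice (64 oz) £6.73: groceries → 0% → £0.00
Peanut butter £5.87: groceries → 0% → £0.00
Umbrella £39.65: all other tangible goods → 6% → £2.379
Dresser £618.64: home furniture → 3.25% + 2% surcharge = 5.25% → £32.4786
Office chair £105.81: home furniture → 3.25% → £3.438825
Unrounded tax sum = £40.1465 → £40.15

£40.15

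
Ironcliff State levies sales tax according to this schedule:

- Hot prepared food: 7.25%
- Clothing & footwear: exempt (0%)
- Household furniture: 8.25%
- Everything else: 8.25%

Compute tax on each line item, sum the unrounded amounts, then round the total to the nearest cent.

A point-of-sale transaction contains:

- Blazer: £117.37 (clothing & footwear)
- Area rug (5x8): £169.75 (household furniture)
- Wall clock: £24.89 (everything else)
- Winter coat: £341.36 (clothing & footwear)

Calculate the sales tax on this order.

Blazer £117.37: clothing & footwear → 0% → £0.00
Area rug (5x8) £169.75: household furniture → 8.25% → £14.004375
Wall clock £24.89: everything else → 8.25% → £2.053425
Winter coat £341.36: clothing & footwear → 0% → £0.00
Unrounded tax sum = £16.0578 → £16.06

£16.06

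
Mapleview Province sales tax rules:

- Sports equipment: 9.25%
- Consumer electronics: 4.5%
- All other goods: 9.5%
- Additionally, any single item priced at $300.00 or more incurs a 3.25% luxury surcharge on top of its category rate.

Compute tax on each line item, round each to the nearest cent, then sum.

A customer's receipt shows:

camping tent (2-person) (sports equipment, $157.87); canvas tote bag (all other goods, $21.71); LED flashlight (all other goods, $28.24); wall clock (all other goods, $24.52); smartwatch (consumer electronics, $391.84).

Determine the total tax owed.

$52.04

Camping tent (2-person) $157.87: sports equipment → 9.25% → $14.60
Canvas tote bag $21.71: all other goods → 9.5% → $2.06
LED flashlight $28.24: all other goods → 9.5% → $2.68
Wall clock $24.52: all other goods → 9.5% → $2.33
Smartwatch $391.84: consumer electronics → 4.5% + 3.25% surcharge = 7.75% → $30.37
Total tax = $14.60 + $2.06 + $2.68 + $2.33 + $30.37 = $52.04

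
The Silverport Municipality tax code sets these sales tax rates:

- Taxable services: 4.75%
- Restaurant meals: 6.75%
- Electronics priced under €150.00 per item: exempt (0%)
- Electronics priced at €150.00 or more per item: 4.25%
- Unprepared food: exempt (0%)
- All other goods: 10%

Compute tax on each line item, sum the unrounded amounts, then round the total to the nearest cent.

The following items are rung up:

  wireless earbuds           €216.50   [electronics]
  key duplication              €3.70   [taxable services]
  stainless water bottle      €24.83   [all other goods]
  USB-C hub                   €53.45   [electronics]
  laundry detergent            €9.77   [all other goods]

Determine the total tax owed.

Wireless earbuds €216.50: electronics, €150.00 or more → 4.25% → €9.20125
Key duplication €3.70: taxable services → 4.75% → €0.17575
Stainless water bottle €24.83: all other goods → 10% → €2.483
USB-C hub €53.45: electronics, under €150.00 → 0% → €0.00
Laundry detergent €9.77: all other goods → 10% → €0.977
Unrounded tax sum = €12.837 → €12.84

€12.84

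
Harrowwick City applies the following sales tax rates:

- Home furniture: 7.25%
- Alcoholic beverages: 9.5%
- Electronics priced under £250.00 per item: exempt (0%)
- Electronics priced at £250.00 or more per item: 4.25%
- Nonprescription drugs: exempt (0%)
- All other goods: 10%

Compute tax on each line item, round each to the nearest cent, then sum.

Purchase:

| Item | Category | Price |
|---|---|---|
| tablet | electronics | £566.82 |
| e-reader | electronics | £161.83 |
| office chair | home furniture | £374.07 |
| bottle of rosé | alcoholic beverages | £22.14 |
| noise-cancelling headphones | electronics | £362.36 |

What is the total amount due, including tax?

Tablet £566.82: electronics, £250.00 or more → 4.25% → £24.09
E-reader £161.83: electronics, under £250.00 → 0% → £0.00
Office chair £374.07: home furniture → 7.25% → £27.12
Bottle of rosé £22.14: alcoholic beverages → 9.5% → £2.10
Noise-cancelling headphones £362.36: electronics, £250.00 or more → 4.25% → £15.40
Subtotal = £1487.22; tax = £68.71; total due = £1555.93

£1555.93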